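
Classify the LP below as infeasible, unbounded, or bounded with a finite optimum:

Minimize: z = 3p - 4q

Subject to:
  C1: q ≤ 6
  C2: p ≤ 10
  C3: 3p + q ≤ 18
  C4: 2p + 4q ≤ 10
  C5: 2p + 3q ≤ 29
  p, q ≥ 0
The point (0, 2.5) satisfies every constraint, so the LP is feasible; the constraints give p ≤ 10 and q ≤ 6, which with p, q ≥ 0 keep the feasible region inside a bounded box. A feasible, bounded LP attains a finite optimum at a vertex.

Evaluating z = 3p - 4q at each vertex:
  (0, 0): z = 0
  (5, 0): z = 15
  (0, 2.5): z = -10

Bounded optimum: z* = -10 at (0, 2.5).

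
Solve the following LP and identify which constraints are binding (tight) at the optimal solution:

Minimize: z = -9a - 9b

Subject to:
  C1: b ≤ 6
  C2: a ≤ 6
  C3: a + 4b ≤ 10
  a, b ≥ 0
Optimal: a = 6, b = 1
Slack at optimum:
  C1: slack = 5
  C2: slack = 0 (binding)
  C3: slack = 0 (binding)
  a ≥ 0: a = 6
  b ≥ 0: b = 1
Binding constraints: C2, C3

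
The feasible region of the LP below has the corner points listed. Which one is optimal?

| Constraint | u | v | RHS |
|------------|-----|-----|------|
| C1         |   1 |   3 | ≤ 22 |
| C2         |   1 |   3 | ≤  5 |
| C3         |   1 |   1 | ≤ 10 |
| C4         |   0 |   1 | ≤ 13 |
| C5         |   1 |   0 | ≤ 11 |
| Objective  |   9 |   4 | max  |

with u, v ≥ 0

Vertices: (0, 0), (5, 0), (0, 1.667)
Evaluating z = 9u + 4v at each vertex:
  (0, 0): z = 0
  (5, 0): z = 45
  (0, 1.667): z = 6.667

The largest value is z = 45, attained at (5, 0).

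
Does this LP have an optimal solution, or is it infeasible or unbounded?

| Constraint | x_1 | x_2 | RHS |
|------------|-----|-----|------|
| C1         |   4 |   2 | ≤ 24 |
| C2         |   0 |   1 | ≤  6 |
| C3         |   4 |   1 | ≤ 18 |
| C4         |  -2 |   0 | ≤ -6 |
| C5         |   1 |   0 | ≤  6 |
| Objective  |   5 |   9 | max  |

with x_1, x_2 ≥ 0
The point (3, 6) satisfies every constraint, so the LP is feasible; the constraints give x_1 ≤ 6 and x_2 ≤ 6, which with x_1, x_2 ≥ 0 keep the feasible region inside a bounded box. A feasible, bounded LP attains a finite optimum at a vertex.

Evaluating z = 5x_1 + 9x_2 at each vertex:
  (3, 0): z = 15
  (4.5, 0): z = 22.5
  (3, 6): z = 69

The LP has an optimal solution: (3, 6) with z = 69.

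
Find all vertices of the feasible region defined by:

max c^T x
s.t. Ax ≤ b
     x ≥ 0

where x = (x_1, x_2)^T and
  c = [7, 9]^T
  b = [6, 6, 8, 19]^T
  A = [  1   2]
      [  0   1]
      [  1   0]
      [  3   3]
Each vertex is the intersection of two constraint boundaries that also satisfies all remaining constraints:
  x_1 = 0 and x_2 = 0 → (0, 0)
  x_1 + 2x_2 = 6 and x_2 = 0 → (6, 0)
  x_1 + 2x_2 = 6 and x_1 = 0 → (0, 3)

Vertices: (0, 0), (6, 0), (0, 3)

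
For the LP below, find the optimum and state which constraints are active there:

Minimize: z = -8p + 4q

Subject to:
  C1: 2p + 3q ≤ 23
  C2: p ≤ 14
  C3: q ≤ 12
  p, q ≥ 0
Optimal: p = 11.5, q = 0
Slack at optimum:
  C1: slack = 0 (binding)
  C2: slack = 2.5
  C3: slack = 12
  p ≥ 0: p = 11.5
  q ≥ 0: q = 0 (binding)
Binding constraints: C1, q ≥ 0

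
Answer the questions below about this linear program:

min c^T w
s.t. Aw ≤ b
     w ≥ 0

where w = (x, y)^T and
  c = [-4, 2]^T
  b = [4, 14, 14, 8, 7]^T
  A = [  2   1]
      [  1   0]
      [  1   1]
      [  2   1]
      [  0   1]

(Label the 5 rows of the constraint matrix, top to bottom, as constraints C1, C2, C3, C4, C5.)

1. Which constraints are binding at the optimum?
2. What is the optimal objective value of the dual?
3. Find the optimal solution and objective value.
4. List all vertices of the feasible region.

1. C1, y ≥ 0
2. -8 (by strong duality, equal to the primal optimum)
3. x = 2, y = 0, z = -8
4. (0, 0), (2, 0), (0, 4)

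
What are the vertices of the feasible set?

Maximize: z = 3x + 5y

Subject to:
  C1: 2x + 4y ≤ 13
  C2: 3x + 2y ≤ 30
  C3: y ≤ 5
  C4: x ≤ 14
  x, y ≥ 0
Each vertex is the intersection of two constraint boundaries that also satisfies all remaining constraints:
  x = 0 and y = 0 → (0, 0)
  2x + 4y = 13 and y = 0 → (6.5, 0)
  2x + 4y = 13 and x = 0 → (0, 3.25)

Vertices: (0, 0), (6.5, 0), (0, 3.25)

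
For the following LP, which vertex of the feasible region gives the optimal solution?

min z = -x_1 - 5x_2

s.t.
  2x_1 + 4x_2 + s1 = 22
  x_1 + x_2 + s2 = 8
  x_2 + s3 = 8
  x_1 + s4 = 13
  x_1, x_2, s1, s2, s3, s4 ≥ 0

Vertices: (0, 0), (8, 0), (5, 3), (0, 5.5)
Evaluating z = -x_1 - 5x_2 at each vertex:
  (0, 0): z = 0
  (8, 0): z = -8
  (5, 3): z = -20
  (0, 5.5): z = -27.5

The smallest value is z = -27.5, attained at (0, 5.5).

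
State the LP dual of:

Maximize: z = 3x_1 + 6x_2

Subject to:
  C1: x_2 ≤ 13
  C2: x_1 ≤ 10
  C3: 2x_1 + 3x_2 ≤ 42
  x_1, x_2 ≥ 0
Minimize: z = 13y1 + 10y2 + 42y3

Subject to:
  C1: -y2 - 2y3 ≤ -3
  C2: -y1 - 3y3 ≤ -6
  y1, y2, y3 ≥ 0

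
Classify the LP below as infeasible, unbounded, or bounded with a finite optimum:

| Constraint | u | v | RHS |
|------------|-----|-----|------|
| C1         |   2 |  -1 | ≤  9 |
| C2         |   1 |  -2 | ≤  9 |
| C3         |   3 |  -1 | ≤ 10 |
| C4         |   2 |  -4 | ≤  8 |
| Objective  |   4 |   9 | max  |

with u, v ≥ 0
Feasible point: (0, 0) satisfies every constraint, so the LP is feasible.
Direction d = (0, 1): for each constraint row a, a·d ≤ 0 —
  (2)(0) + (-1)(1) = -1 ≤ 0
  (1)(0) + (-2)(1) = -2 ≤ 0
  (3)(0) + (-1)(1) = -1 ≤ 0
  (2)(0) + (-4)(1) = -4 ≤ 0
and d ≥ 0, so (0, 0) + t·d stays feasible for every t ≥ 0. Along this ray z = 4u + 9v changes by 9 per unit t, so z → +∞.

The LP is unbounded; z can be made arbitrarily large.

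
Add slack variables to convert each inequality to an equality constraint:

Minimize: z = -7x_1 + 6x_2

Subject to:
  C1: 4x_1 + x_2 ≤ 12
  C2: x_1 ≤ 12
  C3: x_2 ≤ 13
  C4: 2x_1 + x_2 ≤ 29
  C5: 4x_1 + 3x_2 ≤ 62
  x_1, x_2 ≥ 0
min z = -7x_1 + 6x_2

s.t.
  4x_1 + x_2 + s1 = 12
  x_1 + s2 = 12
  x_2 + s3 = 13
  2x_1 + x_2 + s4 = 29
  4x_1 + 3x_2 + s5 = 62
  x_1, x_2, s1, s2, s3, s4, s5 ≥ 0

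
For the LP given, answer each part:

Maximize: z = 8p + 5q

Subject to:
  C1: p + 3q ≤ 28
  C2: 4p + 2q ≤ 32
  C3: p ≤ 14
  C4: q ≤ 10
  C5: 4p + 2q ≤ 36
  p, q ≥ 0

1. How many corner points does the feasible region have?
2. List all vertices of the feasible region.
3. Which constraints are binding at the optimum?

1. 4
2. (0, 0), (8, 0), (4, 8), (0, 9.333)
3. C1, C2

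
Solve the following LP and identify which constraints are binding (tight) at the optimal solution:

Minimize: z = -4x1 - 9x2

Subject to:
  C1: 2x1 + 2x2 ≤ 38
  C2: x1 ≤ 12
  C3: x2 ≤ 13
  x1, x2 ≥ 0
Optimal: x1 = 6, x2 = 13
Slack at optimum:
  C1: slack = 0 (binding)
  C2: slack = 6
  C3: slack = 0 (binding)
  x1 ≥ 0: x1 = 6
  x2 ≥ 0: x2 = 13
Binding constraints: C1, C3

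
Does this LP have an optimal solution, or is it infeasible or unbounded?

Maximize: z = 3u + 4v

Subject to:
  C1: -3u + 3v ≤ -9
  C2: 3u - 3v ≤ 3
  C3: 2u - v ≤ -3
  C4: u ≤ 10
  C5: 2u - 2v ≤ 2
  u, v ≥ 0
C2 requires 3u - 3v ≤ 3, while C1 (-3u + 3v ≤ -9) is equivalent to 3u - 3v ≥ 9. Together they would need 9 ≤ 3u - 3v ≤ 3, which is impossible since 9 > 3. No point satisfies all constraints.

Infeasible: no point satisfies all constraints simultaneously.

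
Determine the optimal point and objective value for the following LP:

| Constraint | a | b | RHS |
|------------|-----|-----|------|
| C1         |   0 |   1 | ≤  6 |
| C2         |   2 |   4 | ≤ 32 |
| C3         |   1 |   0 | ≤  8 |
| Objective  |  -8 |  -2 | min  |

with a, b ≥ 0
a = 8, b = 4, z = -72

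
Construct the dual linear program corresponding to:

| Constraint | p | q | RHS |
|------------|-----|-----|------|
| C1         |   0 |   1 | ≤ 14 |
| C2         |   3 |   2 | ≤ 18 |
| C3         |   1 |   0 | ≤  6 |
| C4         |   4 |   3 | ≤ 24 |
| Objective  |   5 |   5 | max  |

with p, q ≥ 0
Minimize: z = 14y1 + 18y2 + 6y3 + 24y4

Subject to:
  C1: -3y2 - y3 - 4y4 ≤ -5
  C2: -y1 - 2y2 - 3y4 ≤ -5
  y1, y2, y3, y4 ≥ 0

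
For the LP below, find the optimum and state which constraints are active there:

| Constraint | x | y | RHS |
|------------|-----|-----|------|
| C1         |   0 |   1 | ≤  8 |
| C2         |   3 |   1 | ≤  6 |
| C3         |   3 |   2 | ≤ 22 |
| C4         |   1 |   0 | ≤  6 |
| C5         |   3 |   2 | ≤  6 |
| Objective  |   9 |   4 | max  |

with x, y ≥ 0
Optimal: x = 2, y = 0
Slack at optimum:
  C1: slack = 8
  C2: slack = 0 (binding)
  C3: slack = 16
  C4: slack = 4
  C5: slack = 0 (binding)
  x ≥ 0: x = 2
  y ≥ 0: y = 0 (binding)
Binding constraints: C2, C5, y ≥ 0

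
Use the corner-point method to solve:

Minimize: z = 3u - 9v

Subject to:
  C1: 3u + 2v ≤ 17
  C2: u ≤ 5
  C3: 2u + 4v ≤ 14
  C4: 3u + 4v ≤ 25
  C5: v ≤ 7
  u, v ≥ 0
Each vertex is the intersection of two constraint boundaries that also satisfies all remaining constraints:
  u = 0 and v = 0 → (0, 0)
  u = 5 and v = 0 → (5, 0)
  3u + 2v = 17 and u = 5 → (5, 1)
  2u + 4v = 14 and u = 0 → (0, 3.5)

Evaluating z = 3u - 9v at each vertex:
  (0, 0): z = 0
  (5, 0): z = 15
  (5, 1): z = 6
  (0, 3.5): z = -31.5

The minimum is at (0, 3.5) with z = -31.5.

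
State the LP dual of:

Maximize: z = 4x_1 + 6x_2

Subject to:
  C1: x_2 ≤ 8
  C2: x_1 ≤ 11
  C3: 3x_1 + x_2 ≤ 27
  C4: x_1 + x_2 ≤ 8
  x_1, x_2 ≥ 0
Minimize: z = 8y1 + 11y2 + 27y3 + 8y4

Subject to:
  C1: -y2 - 3y3 - y4 ≤ -4
  C2: -y1 - y3 - y4 ≤ -6
  y1, y2, y3, y4 ≥ 0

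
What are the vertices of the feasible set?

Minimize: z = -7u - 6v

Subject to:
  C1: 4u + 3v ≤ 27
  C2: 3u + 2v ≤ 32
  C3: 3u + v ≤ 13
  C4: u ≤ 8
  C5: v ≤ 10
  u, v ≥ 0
Each vertex is the intersection of two constraint boundaries that also satisfies all remaining constraints:
  u = 0 and v = 0 → (0, 0)
  3u + v = 13 and v = 0 → (4.333, 0)
  4u + 3v = 27 and 3u + v = 13 → (2.4, 5.8)
  4u + 3v = 27 and u = 0 → (0, 9)

Vertices: (0, 0), (4.333, 0), (2.4, 5.8), (0, 9)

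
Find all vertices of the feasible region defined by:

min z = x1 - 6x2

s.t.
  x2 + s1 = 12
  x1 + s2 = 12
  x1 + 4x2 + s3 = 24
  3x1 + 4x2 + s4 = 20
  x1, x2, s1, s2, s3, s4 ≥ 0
Each vertex is the intersection of two constraint boundaries that also satisfies all remaining constraints:
  x1 = 0 and x2 = 0 → (0, 0)
  3x1 + 4x2 = 20 and x2 = 0 → (6.667, 0)
  3x1 + 4x2 = 20 and x1 = 0 → (0, 5)

Vertices: (0, 0), (6.667, 0), (0, 5)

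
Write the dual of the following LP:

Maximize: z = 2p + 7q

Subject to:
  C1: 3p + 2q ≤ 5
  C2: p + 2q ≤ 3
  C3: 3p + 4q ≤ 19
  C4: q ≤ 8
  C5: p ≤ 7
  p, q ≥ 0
Minimize: z = 5y1 + 3y2 + 19y3 + 8y4 + 7y5

Subject to:
  C1: -3y1 - y2 - 3y3 - y5 ≤ -2
  C2: -2y1 - 2y2 - 4y3 - y4 ≤ -7
  y1, y2, y3, y4, y5 ≥ 0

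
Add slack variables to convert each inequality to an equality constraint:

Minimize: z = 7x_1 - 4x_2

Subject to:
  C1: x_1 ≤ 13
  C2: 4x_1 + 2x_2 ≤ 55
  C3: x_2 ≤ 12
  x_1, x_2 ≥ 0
min z = 7x_1 - 4x_2

s.t.
  x_1 + s1 = 13
  4x_1 + 2x_2 + s2 = 55
  x_2 + s3 = 12
  x_1, x_2, s1, s2, s3 ≥ 0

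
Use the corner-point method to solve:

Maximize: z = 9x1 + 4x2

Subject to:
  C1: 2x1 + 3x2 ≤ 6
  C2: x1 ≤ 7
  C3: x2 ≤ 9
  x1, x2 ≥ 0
Each vertex is the intersection of two constraint boundaries that also satisfies all remaining constraints:
  x1 = 0 and x2 = 0 → (0, 0)
  2x1 + 3x2 = 6 and x2 = 0 → (3, 0)
  2x1 + 3x2 = 6 and x1 = 0 → (0, 2)

Evaluating z = 9x1 + 4x2 at each vertex:
  (0, 0): z = 0
  (3, 0): z = 27
  (0, 2): z = 8

The maximum is at (3, 0) with z = 27.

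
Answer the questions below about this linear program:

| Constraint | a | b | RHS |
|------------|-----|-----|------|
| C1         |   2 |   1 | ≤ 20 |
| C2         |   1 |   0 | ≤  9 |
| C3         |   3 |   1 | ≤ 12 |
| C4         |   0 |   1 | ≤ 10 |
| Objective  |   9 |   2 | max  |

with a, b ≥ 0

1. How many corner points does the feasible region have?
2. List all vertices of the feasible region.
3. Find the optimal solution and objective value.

1. 4
2. (0, 0), (4, 0), (0.6667, 10), (0, 10)
3. a = 4, b = 0, z = 36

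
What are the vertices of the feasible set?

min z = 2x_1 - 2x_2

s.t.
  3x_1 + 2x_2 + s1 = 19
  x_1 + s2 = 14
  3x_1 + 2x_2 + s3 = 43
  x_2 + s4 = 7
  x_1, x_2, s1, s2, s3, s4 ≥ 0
Each vertex is the intersection of two constraint boundaries that also satisfies all remaining constraints:
  x_1 = 0 and x_2 = 0 → (0, 0)
  3x_1 + 2x_2 = 19 and x_2 = 0 → (6.333, 0)
  3x_1 + 2x_2 = 19 and x_2 = 7 → (1.667, 7)
  x_2 = 7 and x_1 = 0 → (0, 7)

Vertices: (0, 0), (6.333, 0), (1.667, 7), (0, 7)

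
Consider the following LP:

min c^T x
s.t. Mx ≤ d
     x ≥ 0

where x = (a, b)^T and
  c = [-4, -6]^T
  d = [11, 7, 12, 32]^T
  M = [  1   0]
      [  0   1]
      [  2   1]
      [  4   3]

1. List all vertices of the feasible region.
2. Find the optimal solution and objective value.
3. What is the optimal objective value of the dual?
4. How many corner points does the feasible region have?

1. (0, 0), (6, 0), (2.5, 7), (0, 7)
2. a = 2.5, b = 7, z = -52
3. -52 (by strong duality, equal to the primal optimum)
4. 4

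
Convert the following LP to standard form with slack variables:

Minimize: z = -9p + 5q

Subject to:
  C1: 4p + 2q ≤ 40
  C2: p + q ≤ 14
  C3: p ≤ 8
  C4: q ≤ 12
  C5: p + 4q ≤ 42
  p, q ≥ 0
min z = -9p + 5q

s.t.
  4p + 2q + s1 = 40
  p + q + s2 = 14
  p + s3 = 8
  q + s4 = 12
  p + 4q + s5 = 42
  p, q, s1, s2, s3, s4, s5 ≥ 0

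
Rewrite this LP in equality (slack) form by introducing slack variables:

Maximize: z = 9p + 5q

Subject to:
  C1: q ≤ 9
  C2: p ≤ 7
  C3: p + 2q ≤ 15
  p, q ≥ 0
max z = 9p + 5q

s.t.
  q + s1 = 9
  p + s2 = 7
  p + 2q + s3 = 15
  p, q, s1, s2, s3 ≥ 0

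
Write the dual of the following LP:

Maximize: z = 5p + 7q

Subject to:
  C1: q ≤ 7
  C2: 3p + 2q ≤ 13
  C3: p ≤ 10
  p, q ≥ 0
Minimize: z = 7y1 + 13y2 + 10y3

Subject to:
  C1: -3y2 - y3 ≤ -5
  C2: -y1 - 2y2 ≤ -7
  y1, y2, y3 ≥ 0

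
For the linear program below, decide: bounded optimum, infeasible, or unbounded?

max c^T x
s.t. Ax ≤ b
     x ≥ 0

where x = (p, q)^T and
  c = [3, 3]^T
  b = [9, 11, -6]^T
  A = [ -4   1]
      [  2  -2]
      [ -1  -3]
Feasible point: (0, 2) satisfies every constraint, so the LP is feasible.
Direction d = (1, 1): for each constraint row a, a·d ≤ 0 —
  (-4)(1) + (1)(1) = -3 ≤ 0
  (2)(1) + (-2)(1) = 0 ≤ 0
  (-1)(1) + (-3)(1) = -4 ≤ 0
and d ≥ 0, so (0, 2) + t·d stays feasible for every t ≥ 0. Along this ray z = 3p + 3q changes by 6 per unit t, so z → +∞.

Unbounded: there is a feasible ray along which z → +∞.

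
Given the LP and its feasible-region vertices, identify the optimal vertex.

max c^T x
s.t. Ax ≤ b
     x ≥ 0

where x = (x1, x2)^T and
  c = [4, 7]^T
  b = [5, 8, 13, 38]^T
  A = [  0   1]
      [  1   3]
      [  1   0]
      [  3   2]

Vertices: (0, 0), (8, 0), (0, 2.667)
Evaluating z = 4x1 + 7x2 at each vertex:
  (0, 0): z = 0
  (8, 0): z = 32
  (0, 2.667): z = 18.67

The largest value is z = 32, attained at (8, 0).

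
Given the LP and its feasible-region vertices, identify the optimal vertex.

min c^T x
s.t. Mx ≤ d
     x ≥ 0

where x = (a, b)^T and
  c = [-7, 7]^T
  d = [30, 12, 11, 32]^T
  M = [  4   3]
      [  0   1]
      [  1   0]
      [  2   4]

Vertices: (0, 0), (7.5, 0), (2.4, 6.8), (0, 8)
(7.5, 0) with z = -52.5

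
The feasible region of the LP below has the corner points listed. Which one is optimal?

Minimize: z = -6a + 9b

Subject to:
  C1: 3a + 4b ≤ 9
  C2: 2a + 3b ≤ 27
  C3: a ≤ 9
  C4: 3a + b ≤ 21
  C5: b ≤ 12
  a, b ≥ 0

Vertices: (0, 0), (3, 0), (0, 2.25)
Evaluating z = -6a + 9b at each vertex:
  (0, 0): z = 0
  (3, 0): z = -18
  (0, 2.25): z = 20.25

The smallest value is z = -18, attained at (3, 0).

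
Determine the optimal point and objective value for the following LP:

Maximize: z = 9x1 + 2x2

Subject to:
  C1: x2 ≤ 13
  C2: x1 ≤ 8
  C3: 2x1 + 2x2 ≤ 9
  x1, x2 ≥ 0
Each vertex is the intersection of two constraint boundaries that also satisfies all remaining constraints:
  x1 = 0 and x2 = 0 → (0, 0)
  2x1 + 2x2 = 9 and x2 = 0 → (4.5, 0)
  2x1 + 2x2 = 9 and x1 = 0 → (0, 4.5)

Evaluating z = 9x1 + 2x2 at each vertex:
  (0, 0): z = 0
  (4.5, 0): z = 40.5
  (0, 4.5): z = 9

The maximum is at (4.5, 0) with z = 40.5.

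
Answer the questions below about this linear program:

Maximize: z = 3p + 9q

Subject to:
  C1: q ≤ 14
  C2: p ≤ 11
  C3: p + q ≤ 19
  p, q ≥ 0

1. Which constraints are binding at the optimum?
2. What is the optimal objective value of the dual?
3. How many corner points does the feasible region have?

1. C1, C3
2. 141 (by strong duality, equal to the primal optimum)
3. 5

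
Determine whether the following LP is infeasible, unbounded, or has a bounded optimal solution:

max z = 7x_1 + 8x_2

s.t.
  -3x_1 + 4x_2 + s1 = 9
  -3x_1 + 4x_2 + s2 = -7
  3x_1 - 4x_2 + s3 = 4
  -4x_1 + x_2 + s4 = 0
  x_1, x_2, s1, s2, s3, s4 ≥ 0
The row 3x_1 - 4x_2 + s3 = 4 with s3 ≥ 0 requires 3x_1 - 4x_2 ≤ 4, while the row -3x_1 + 4x_2 + s2 = -7 with s2 ≥ 0 is equivalent to 3x_1 - 4x_2 ≥ 7. Together they would need 7 ≤ 3x_1 - 4x_2 ≤ 4, which is impossible since 7 > 4. No point satisfies all constraints.

The feasible region is empty; the LP is infeasible.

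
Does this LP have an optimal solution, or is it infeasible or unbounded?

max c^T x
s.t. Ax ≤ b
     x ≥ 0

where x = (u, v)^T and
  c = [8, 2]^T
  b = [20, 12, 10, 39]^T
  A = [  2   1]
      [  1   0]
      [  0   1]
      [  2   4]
The point (10, 0) satisfies every constraint, so the LP is feasible; the constraints give u ≤ 12 and v ≤ 10, which with u, v ≥ 0 keep the feasible region inside a bounded box. A feasible, bounded LP attains a finite optimum at a vertex.

Evaluating z = 8u + 2v at each vertex:
  (0, 0): z = 0
  (10, 0): z = 80
  (6.833, 6.333): z = 67.33
  (0, 9.75): z = 19.5

Feasible with finite optimum z* = 80 at (10, 0).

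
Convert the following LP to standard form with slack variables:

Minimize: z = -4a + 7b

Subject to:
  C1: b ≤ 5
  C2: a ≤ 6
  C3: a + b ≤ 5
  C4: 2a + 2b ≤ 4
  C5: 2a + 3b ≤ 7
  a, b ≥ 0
min z = -4a + 7b

s.t.
  b + s1 = 5
  a + s2 = 6
  a + b + s3 = 5
  2a + 2b + s4 = 4
  2a + 3b + s5 = 7
  a, b, s1, s2, s3, s4, s5 ≥ 0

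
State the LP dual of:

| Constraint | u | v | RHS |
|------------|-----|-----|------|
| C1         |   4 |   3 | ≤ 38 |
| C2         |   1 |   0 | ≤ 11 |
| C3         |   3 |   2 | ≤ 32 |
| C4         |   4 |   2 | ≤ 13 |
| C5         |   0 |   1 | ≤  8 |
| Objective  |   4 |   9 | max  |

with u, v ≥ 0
Minimize: z = 38y1 + 11y2 + 32y3 + 13y4 + 8y5

Subject to:
  C1: -4y1 - y2 - 3y3 - 4y4 ≤ -4
  C2: -3y1 - 2y3 - 2y4 - y5 ≤ -9
  y1, y2, y3, y4, y5 ≥ 0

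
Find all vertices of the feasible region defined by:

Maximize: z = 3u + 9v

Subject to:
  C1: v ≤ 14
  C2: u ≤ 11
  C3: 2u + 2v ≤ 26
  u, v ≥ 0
Each vertex is the intersection of two constraint boundaries that also satisfies all remaining constraints:
  u = 0 and v = 0 → (0, 0)
  u = 11 and v = 0 → (11, 0)
  u = 11 and 2u + 2v = 26 → (11, 2)
  2u + 2v = 26 and u = 0 → (0, 13)

Vertices: (0, 0), (11, 0), (11, 2), (0, 13)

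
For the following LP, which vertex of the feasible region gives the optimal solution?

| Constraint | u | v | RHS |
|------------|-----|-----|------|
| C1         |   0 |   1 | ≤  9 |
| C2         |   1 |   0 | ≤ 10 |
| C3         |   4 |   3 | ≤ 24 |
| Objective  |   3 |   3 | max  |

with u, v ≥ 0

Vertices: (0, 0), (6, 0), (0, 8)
Evaluating z = 3u + 3v at each vertex:
  (0, 0): z = 0
  (6, 0): z = 18
  (0, 8): z = 24

The largest value is z = 24, attained at (0, 8).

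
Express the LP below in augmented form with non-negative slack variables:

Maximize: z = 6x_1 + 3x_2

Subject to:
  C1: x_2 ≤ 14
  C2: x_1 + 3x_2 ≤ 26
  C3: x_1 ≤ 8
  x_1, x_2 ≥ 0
max z = 6x_1 + 3x_2

s.t.
  x_2 + s1 = 14
  x_1 + 3x_2 + s2 = 26
  x_1 + s3 = 8
  x_1, x_2, s1, s2, s3 ≥ 0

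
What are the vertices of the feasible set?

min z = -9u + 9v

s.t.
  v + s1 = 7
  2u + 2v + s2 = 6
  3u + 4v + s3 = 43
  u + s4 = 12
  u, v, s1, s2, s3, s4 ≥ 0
Each vertex is the intersection of two constraint boundaries that also satisfies all remaining constraints:
  u = 0 and v = 0 → (0, 0)
  2u + 2v = 6 and v = 0 → (3, 0)
  2u + 2v = 6 and u = 0 → (0, 3)

Vertices: (0, 0), (3, 0), (0, 3)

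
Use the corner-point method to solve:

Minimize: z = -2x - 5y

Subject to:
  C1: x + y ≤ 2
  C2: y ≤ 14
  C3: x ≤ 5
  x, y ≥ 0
Each vertex is the intersection of two constraint boundaries that also satisfies all remaining constraints:
  x = 0 and y = 0 → (0, 0)
  x + y = 2 and y = 0 → (2, 0)
  x + y = 2 and x = 0 → (0, 2)

Evaluating z = -2x - 5y at each vertex:
  (0, 0): z = 0
  (2, 0): z = -4
  (0, 2): z = -10

The minimum is at (0, 2) with z = -10.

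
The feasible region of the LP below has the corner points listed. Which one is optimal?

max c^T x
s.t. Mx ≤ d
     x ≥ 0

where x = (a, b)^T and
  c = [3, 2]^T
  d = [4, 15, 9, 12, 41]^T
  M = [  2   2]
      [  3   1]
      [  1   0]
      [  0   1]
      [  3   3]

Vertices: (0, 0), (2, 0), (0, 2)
(2, 0) with z = 6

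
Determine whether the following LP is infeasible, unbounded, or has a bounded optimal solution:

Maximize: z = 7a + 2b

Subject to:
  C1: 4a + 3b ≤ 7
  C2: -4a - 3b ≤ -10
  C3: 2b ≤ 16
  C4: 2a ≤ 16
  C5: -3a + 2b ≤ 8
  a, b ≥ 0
C1 requires 4a + 3b ≤ 7, while C2 (-4a - 3b ≤ -10) is equivalent to 4a + 3b ≥ 10. Together they would need 10 ≤ 4a + 3b ≤ 7, which is impossible since 10 > 7. No point satisfies all constraints.

The feasible region is empty; the LP is infeasible.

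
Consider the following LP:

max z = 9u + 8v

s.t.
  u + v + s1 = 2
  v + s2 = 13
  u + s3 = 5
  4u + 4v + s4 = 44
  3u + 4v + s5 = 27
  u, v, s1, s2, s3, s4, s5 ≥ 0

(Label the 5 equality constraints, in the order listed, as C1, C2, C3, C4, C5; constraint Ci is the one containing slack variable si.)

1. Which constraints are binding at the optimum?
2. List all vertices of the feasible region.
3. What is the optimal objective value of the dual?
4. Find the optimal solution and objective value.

1. C1, v ≥ 0
2. (0, 0), (2, 0), (0, 2)
3. 18 (by strong duality, equal to the primal optimum)
4. u = 2, v = 0, z = 18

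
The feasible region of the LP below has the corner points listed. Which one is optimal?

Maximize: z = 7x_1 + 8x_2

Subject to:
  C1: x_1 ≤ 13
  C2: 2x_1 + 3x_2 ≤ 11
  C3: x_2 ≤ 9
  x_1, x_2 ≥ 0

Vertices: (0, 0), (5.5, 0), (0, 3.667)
Evaluating z = 7x_1 + 8x_2 at each vertex:
  (0, 0): z = 0
  (5.5, 0): z = 38.5
  (0, 3.667): z = 29.33

The largest value is z = 38.5, attained at (5.5, 0).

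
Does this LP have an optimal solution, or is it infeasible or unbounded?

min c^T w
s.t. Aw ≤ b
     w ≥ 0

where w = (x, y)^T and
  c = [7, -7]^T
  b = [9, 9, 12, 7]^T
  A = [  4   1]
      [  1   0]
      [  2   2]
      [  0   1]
The point (0, 6) satisfies every constraint, so the LP is feasible; the constraints give x ≤ 9 and y ≤ 7, which with x, y ≥ 0 keep the feasible region inside a bounded box. A feasible, bounded LP attains a finite optimum at a vertex.

Bounded optimum: z* = -42 at (0, 6).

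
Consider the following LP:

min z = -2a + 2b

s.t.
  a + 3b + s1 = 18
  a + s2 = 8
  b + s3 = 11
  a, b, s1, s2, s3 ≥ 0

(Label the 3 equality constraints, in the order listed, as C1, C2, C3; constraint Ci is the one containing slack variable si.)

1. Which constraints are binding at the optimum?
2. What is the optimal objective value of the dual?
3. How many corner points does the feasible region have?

1. C2, b ≥ 0
2. -16 (by strong duality, equal to the primal optimum)
3. 4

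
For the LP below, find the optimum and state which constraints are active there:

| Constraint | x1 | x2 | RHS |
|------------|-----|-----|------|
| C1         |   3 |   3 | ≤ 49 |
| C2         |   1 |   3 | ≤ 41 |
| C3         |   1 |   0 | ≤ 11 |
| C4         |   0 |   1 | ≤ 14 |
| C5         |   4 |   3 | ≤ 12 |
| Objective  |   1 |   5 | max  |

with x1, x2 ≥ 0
Optimal: x1 = 0, x2 = 4
Slack at optimum:
  C1: slack = 37
  C2: slack = 29
  C3: slack = 11
  C4: slack = 10
  C5: slack = 0 (binding)
  x1 ≥ 0: x1 = 0 (binding)
  x2 ≥ 0: x2 = 4
Binding constraints: C5, x1 ≥ 0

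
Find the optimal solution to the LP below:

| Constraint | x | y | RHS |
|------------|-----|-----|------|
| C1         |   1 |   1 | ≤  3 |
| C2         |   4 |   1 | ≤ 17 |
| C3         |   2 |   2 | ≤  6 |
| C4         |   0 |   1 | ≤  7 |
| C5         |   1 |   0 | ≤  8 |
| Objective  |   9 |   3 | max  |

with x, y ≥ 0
x = 3, y = 0, z = 27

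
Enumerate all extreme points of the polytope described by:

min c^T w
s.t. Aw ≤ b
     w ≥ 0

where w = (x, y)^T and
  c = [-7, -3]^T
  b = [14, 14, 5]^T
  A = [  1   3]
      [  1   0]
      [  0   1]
Each vertex is the intersection of two constraint boundaries that also satisfies all remaining constraints:
  x = 0 and y = 0 → (0, 0)
  x + 3y = 14 and x = 14 → (14, 0)
  x + 3y = 14 and x = 0 → (0, 4.667)

Vertices: (0, 0), (14, 0), (0, 4.667)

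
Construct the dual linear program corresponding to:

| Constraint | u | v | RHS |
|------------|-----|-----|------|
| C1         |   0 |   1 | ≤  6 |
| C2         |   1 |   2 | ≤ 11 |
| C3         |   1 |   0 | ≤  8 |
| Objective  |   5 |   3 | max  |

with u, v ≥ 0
Minimize: z = 6y1 + 11y2 + 8y3

Subject to:
  C1: -y2 - y3 ≤ -5
  C2: -y1 - 2y2 ≤ -3
  y1, y2, y3 ≥ 0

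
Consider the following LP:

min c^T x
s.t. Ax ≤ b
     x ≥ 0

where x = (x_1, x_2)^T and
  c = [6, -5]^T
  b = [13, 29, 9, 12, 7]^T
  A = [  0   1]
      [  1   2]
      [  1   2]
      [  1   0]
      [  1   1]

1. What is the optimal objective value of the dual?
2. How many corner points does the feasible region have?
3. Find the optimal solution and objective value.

1. -22.5 (by strong duality, equal to the primal optimum)
2. 4
3. x_1 = 0, x_2 = 4.5, z = -22.5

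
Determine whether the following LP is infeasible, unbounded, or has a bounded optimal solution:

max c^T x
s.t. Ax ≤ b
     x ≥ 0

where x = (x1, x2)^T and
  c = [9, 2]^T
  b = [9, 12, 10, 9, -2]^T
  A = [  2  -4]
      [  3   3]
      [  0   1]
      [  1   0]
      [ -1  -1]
The point (4, 0) satisfies every constraint, so the LP is feasible; the constraints give x1 ≤ 9 and x2 ≤ 10, which with x1, x2 ≥ 0 keep the feasible region inside a bounded box. A feasible, bounded LP attains a finite optimum at a vertex.

Evaluating z = 9x1 + 2x2 at each vertex:
  (2, 0): z = 18
  (4, 0): z = 36
  (0, 4): z = 8
  (0, 2): z = 4

Bounded optimum: z* = 36 at (4, 0).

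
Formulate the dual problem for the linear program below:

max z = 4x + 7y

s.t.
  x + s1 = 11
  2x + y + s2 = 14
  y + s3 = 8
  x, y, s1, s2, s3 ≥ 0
Minimize: z = 11y1 + 14y2 + 8y3

Subject to:
  C1: -y1 - 2y2 ≤ -4
  C2: -y2 - y3 ≤ -7
  y1, y2, y3 ≥ 0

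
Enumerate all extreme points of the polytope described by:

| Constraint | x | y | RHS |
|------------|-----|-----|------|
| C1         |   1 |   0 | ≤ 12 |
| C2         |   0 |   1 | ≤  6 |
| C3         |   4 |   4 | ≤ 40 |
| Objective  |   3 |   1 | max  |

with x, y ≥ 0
Each vertex is the intersection of two constraint boundaries that also satisfies all remaining constraints:
  x = 0 and y = 0 → (0, 0)
  4x + 4y = 40 and y = 0 → (10, 0)
  y = 6 and 4x + 4y = 40 → (4, 6)
  y = 6 and x = 0 → (0, 6)

Vertices: (0, 0), (10, 0), (4, 6), (0, 6)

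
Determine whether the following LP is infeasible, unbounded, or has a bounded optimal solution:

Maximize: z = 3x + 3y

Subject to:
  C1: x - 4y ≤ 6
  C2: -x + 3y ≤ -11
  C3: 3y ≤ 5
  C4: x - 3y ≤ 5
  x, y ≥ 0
C4 requires x - 3y ≤ 5, while C2 (-x + 3y ≤ -11) is equivalent to x - 3y ≥ 11. Together they would need 11 ≤ x - 3y ≤ 5, which is impossible since 11 > 5. No point satisfies all constraints.

The feasible region is empty; the LP is infeasible.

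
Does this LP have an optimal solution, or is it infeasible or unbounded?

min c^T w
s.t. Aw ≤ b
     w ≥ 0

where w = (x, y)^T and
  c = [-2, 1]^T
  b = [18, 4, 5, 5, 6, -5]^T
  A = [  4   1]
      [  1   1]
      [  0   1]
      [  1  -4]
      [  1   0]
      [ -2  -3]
The point (4, 0) satisfies every constraint, so the LP is feasible; the constraints give x ≤ 6 and y ≤ 5, which with x, y ≥ 0 keep the feasible region inside a bounded box. A feasible, bounded LP attains a finite optimum at a vertex.

Feasible with finite optimum z* = -8 at (4, 0).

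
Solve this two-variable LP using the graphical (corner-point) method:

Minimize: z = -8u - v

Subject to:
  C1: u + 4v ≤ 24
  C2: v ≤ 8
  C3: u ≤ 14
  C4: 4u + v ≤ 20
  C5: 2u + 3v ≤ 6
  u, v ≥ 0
Each vertex is the intersection of two constraint boundaries that also satisfies all remaining constraints:
  u = 0 and v = 0 → (0, 0)
  2u + 3v = 6 and v = 0 → (3, 0)
  2u + 3v = 6 and u = 0 → (0, 2)

Evaluating z = -8u - v at each vertex:
  (0, 0): z = 0
  (3, 0): z = -24
  (0, 2): z = -2

The minimum is at (3, 0) with z = -24.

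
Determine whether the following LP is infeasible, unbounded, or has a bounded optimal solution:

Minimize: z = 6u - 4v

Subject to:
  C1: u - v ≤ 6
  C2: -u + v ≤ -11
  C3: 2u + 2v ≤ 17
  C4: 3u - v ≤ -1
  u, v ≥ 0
C1 requires u - v ≤ 6, while C2 (-u + v ≤ -11) is equivalent to u - v ≥ 11. Together they would need 11 ≤ u - v ≤ 6, which is impossible since 11 > 6. No point satisfies all constraints.

Infeasible — the constraint set is empty.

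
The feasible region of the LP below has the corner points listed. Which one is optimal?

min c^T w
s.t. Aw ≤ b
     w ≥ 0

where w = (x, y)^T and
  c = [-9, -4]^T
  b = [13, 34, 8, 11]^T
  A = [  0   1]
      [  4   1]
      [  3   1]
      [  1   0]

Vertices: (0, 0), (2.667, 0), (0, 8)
(0, 8) with z = -32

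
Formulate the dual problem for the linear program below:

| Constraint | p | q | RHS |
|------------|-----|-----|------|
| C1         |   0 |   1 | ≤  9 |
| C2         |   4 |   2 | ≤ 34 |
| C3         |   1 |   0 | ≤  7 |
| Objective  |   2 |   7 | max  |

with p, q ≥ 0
Minimize: z = 9y1 + 34y2 + 7y3

Subject to:
  C1: -4y2 - y3 ≤ -2
  C2: -y1 - 2y2 ≤ -7
  y1, y2, y3 ≥ 0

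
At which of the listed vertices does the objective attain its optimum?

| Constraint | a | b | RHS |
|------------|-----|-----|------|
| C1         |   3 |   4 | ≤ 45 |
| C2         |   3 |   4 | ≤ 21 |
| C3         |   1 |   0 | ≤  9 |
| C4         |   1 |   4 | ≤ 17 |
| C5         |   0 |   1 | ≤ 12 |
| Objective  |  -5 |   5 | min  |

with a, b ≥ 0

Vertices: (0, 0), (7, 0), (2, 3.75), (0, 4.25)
Evaluating z = -5a + 5b at each vertex:
  (0, 0): z = 0
  (7, 0): z = -35
  (2, 3.75): z = 8.75
  (0, 4.25): z = 21.25

The smallest value is z = -35, attained at (7, 0).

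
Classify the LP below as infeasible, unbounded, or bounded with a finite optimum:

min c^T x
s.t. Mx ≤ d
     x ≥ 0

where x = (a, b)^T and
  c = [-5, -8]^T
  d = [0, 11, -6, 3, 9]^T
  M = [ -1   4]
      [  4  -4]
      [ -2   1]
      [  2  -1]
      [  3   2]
One constraint requires 2a - b ≤ 3, while the constraint -2a + b ≤ -6 is equivalent to 2a - b ≥ 6. Together they would need 6 ≤ 2a - b ≤ 3, which is impossible since 6 > 3. No point satisfies all constraints.

The feasible region is empty; the LP is infeasible.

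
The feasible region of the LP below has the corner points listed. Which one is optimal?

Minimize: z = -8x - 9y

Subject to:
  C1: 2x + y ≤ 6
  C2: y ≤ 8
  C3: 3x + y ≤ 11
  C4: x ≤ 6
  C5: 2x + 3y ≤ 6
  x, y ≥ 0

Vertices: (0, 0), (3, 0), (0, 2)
Evaluating z = -8x - 9y at each vertex:
  (0, 0): z = 0
  (3, 0): z = -24
  (0, 2): z = -18

The smallest value is z = -24, attained at (3, 0).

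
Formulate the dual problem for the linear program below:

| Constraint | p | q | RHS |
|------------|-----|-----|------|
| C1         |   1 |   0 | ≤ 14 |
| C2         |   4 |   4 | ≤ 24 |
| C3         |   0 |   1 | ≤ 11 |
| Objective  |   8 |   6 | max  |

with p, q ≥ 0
Minimize: z = 14y1 + 24y2 + 11y3

Subject to:
  C1: -y1 - 4y2 ≤ -8
  C2: -4y2 - y3 ≤ -6
  y1, y2, y3 ≥ 0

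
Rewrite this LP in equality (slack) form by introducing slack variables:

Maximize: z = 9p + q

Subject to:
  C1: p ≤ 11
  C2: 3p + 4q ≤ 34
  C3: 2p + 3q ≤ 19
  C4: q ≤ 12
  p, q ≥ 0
max z = 9p + q

s.t.
  p + s1 = 11
  3p + 4q + s2 = 34
  2p + 3q + s3 = 19
  q + s4 = 12
  p, q, s1, s2, s3, s4 ≥ 0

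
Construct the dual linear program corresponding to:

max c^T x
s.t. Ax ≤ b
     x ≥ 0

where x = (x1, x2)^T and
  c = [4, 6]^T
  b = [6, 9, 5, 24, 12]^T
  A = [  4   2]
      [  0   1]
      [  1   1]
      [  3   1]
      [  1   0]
Minimize: z = 6y1 + 9y2 + 5y3 + 24y4 + 12y5

Subject to:
  C1: -4y1 - y3 - 3y4 - y5 ≤ -4
  C2: -2y1 - y2 - y3 - y4 ≤ -6
  y1, y2, y3, y4, y5 ≥ 0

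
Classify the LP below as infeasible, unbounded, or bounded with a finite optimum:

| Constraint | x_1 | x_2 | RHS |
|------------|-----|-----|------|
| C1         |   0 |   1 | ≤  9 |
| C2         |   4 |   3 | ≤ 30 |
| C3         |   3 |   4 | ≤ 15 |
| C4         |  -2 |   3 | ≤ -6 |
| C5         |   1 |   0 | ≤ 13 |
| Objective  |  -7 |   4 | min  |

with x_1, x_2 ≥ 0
The point (5, 0) satisfies every constraint, so the LP is feasible; the constraints give x_1 ≤ 13 and x_2 ≤ 9, which with x_1, x_2 ≥ 0 keep the feasible region inside a bounded box. A feasible, bounded LP attains a finite optimum at a vertex.

Feasible with finite optimum z* = -35 at (5, 0).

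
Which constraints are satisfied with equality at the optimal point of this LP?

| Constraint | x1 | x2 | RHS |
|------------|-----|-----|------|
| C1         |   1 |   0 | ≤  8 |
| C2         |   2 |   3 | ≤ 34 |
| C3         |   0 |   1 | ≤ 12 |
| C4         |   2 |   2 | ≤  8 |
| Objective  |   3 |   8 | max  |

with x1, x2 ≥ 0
Optimal: x1 = 0, x2 = 4
Slack at optimum:
  C1: slack = 8
  C2: slack = 22
  C3: slack = 8
  C4: slack = 0 (binding)
  x1 ≥ 0: x1 = 0 (binding)
  x2 ≥ 0: x2 = 4
Binding constraints: C4, x1 ≥ 0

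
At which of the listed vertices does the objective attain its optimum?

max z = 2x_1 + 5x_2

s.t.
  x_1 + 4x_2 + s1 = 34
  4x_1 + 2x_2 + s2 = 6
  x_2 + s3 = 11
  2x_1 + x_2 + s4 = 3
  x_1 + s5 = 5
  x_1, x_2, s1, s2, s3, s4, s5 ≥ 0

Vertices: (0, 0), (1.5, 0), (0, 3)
(0, 3) with z = 15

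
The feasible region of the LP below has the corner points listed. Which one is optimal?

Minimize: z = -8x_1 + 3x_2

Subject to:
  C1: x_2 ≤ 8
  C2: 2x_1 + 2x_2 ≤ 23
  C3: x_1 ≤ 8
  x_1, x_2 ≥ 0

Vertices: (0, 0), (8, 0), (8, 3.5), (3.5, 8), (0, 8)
(8, 0) with z = -64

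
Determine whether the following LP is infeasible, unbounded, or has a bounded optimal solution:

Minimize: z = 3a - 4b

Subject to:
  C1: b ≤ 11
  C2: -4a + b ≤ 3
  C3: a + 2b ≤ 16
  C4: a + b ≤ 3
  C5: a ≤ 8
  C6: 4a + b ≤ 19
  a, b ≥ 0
The point (0, 3) satisfies every constraint, so the LP is feasible; the constraints give a ≤ 8 and b ≤ 11, which with a, b ≥ 0 keep the feasible region inside a bounded box. A feasible, bounded LP attains a finite optimum at a vertex.

Bounded optimum: z* = -12 at (0, 3).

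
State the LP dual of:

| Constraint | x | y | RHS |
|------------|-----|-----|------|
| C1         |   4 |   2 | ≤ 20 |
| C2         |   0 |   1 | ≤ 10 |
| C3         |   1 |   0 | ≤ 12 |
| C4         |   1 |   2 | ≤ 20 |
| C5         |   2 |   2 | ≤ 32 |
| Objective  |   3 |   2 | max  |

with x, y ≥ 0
Minimize: z = 20y1 + 10y2 + 12y3 + 20y4 + 32y5

Subject to:
  C1: -4y1 - y3 - y4 - 2y5 ≤ -3
  C2: -2y1 - y2 - 2y4 - 2y5 ≤ -2
  y1, y2, y3, y4, y5 ≥ 0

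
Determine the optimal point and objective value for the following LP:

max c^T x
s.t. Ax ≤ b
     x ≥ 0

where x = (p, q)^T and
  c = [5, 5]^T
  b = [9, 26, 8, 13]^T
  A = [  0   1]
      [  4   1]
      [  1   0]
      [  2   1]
p = 2, q = 9, z = 55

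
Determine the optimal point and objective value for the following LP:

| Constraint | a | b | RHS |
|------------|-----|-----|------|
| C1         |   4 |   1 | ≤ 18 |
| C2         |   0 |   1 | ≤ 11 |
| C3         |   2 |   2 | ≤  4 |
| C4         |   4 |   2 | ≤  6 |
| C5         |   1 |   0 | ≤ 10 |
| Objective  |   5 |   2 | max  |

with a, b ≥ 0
Each vertex is the intersection of two constraint boundaries that also satisfies all remaining constraints:
  a = 0 and b = 0 → (0, 0)
  4a + 2b = 6 and b = 0 → (1.5, 0)
  2a + 2b = 4 and 4a + 2b = 6 → (1, 1)
  2a + 2b = 4 and a = 0 → (0, 2)

Evaluating z = 5a + 2b at each vertex:
  (0, 0): z = 0
  (1.5, 0): z = 7.5
  (1, 1): z = 7
  (0, 2): z = 4

The maximum is at (1.5, 0) with z = 7.5.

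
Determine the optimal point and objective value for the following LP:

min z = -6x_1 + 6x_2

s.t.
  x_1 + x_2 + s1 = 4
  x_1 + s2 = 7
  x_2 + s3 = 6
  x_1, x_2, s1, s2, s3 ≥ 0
x_1 = 4, x_2 = 0, z = -24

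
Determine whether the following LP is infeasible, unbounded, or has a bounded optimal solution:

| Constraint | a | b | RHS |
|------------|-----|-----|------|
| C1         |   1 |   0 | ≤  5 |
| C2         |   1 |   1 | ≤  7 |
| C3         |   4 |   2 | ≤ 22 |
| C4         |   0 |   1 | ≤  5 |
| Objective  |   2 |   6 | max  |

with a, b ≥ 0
The point (2, 5) satisfies every constraint, so the LP is feasible; the constraints give a ≤ 5 and b ≤ 5, which with a, b ≥ 0 keep the feasible region inside a bounded box. A feasible, bounded LP attains a finite optimum at a vertex.

Evaluating z = 2a + 6b at each vertex:
  (0, 0): z = 0
  (5, 0): z = 10
  (5, 1): z = 16
  (4, 3): z = 26
  (2, 5): z = 34
  (0, 5): z = 30

Bounded optimum: z* = 34 at (2, 5).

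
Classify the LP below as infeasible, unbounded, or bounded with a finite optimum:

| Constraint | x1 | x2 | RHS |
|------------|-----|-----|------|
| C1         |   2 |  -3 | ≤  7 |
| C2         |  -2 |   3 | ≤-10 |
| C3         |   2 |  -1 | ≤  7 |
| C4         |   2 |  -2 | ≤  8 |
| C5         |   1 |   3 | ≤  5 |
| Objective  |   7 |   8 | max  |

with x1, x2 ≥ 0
C1 requires 2x1 - 3x2 ≤ 7, while C2 (-2x1 + 3x2 ≤ -10) is equivalent to 2x1 - 3x2 ≥ 10. Together they would need 10 ≤ 2x1 - 3x2 ≤ 7, which is impossible since 10 > 7. No point satisfies all constraints.

The feasible region is empty; the LP is infeasible.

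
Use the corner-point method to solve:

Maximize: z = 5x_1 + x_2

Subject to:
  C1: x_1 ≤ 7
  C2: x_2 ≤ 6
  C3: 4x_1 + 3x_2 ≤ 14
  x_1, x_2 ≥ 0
x_1 = 3.5, x_2 = 0, z = 17.5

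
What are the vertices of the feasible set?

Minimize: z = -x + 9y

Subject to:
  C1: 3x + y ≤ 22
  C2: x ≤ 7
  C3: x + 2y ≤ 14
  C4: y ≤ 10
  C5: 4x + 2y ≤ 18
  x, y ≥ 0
Each vertex is the intersection of two constraint boundaries that also satisfies all remaining constraints:
  x = 0 and y = 0 → (0, 0)
  4x + 2y = 18 and y = 0 → (4.5, 0)
  x + 2y = 14 and 4x + 2y = 18 → (1.333, 6.333)
  x + 2y = 14 and x = 0 → (0, 7)

Vertices: (0, 0), (4.5, 0), (1.333, 6.333), (0, 7)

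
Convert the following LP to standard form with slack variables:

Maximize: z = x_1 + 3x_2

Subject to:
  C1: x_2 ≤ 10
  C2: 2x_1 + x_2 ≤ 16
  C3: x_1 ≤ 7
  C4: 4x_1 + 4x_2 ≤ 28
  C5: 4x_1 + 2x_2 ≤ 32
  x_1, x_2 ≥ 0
max z = x_1 + 3x_2

s.t.
  x_2 + s1 = 10
  2x_1 + x_2 + s2 = 16
  x_1 + s3 = 7
  4x_1 + 4x_2 + s4 = 28
  4x_1 + 2x_2 + s5 = 32
  x_1, x_2, s1, s2, s3, s4, s5 ≥ 0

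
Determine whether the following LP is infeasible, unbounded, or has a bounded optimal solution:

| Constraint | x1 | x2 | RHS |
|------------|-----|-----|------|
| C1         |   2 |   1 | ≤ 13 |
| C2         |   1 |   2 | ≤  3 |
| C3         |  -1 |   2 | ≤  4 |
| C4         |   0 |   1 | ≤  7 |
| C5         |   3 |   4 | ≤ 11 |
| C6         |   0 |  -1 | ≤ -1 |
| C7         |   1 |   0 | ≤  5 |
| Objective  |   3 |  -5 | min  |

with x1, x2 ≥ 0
The point (0, 1.5) satisfies every constraint, so the LP is feasible; the constraints give x1 ≤ 5 and x2 ≤ 7, which with x1, x2 ≥ 0 keep the feasible region inside a bounded box. A feasible, bounded LP attains a finite optimum at a vertex.

Feasible with finite optimum z* = -7.5 at (0, 1.5).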